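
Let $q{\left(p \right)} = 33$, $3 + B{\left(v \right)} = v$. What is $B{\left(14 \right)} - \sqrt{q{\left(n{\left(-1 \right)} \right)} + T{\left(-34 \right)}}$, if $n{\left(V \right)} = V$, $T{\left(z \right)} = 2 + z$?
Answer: $10$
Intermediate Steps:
$B{\left(v \right)} = -3 + v$
$B{\left(14 \right)} - \sqrt{q{\left(n{\left(-1 \right)} \right)} + T{\left(-34 \right)}} = \left(-3 + 14\right) - \sqrt{33 + \left(2 - 34\right)} = 11 - \sqrt{33 - 32} = 11 - \sqrt{1} = 11 - 1 = 10$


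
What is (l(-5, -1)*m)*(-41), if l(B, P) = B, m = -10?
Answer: -2050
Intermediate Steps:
(l(-5, -1)*m)*(-41) = -5*(-10)*(-41) = 50*(-41) = -2050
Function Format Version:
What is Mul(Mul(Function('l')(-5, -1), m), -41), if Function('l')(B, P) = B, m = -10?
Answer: -2050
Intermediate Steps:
Mul(Mul(Function('l')(-5, -1), m), -41) = Mul(Mul(-5, -10), -41) = Mul(50, -41) = -2050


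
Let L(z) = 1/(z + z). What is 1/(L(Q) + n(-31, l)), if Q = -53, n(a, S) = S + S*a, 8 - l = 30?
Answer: 106/69959 ≈ 0.0015152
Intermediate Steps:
l = -22 (l = 8 - 1*30 = 8 - 30 = -22)
L(z) = 1/(2*z)
1/(L(Q) + n(-31, l)) = 1/((½)/(-53) - 22*(1 - 31)) = 1/((½)*(-1/53) - 22*(-30)) = 1/(-1/106 + 660) = 1/(69959/106) = 106/69959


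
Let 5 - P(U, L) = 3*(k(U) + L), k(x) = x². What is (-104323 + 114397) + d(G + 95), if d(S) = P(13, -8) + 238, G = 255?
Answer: 9834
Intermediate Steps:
P(U, L) = 5 - 3*L - 3*U² (P(U, L) = 5 - 3*(U² + L) = 5 - 3*(L + U²) = 5 - (3*L + 3*U²) = 5 + (-3*L - 3*U²) = 5 - 3*L - 3*U²)
d(S) = -240 (d(S) = (5 - 3*(-8) - 3*13²) + 238 = (5 + 24 - 3*169) + 238 = (5 + 24 - 507) + 238 = -478 + 238 = -240)
(-104323 + 114397) + d(G + 95) = (-104323 + 114397) - 240 = 10074 - 240 = 9834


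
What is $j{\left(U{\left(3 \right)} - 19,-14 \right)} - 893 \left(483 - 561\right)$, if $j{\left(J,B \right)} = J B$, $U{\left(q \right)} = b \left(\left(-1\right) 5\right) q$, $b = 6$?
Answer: $71180$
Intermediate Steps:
$U{\left(q \right)} = - 30 q$ ($U{\left(q \right)} = 6 \left(\left(-1\right) 5\right) q = 6 \left(-5\right) q = - 30 q$)
$j{\left(J,B \right)} = B J$
$j{\left(U{\left(3 \right)} - 19,-14 \right)} - 893 \left(483 - 561\right) = - 14 \left(\left(-30\right) 3 - 19\right) - 893 \left(483 - 561\right) = - 14 \left(-90 - 19\right) - 893 \left(483 - 561\right) = \left(-14\right) \left(-109\right) - -69654 = 1526 + 69654 = 71180$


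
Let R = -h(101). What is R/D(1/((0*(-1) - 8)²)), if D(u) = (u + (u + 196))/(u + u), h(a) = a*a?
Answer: -10201/6273 ≈ -1.6262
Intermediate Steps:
h(a) = a²
R = -10201 (R = -1*101² = -1*10201 = -10201)
D(u) = (196 + 2*u)/(2*u) (D(u) = (u + (196 + u))/((2*u)) = (196 + 2*u)*(1/(2*u)) = (196 + 2*u)/(2*u))
R/D(1/((0*(-1) - 8)²)) = -10201*1/((98 + 1/((0*(-1) - 8)²))*(0*(-1) - 8)²) = -10201*1/((0 - 8)²*(98 + 1/((0 - 8)²))) = -10201*1/(64*(98 + 1/((-8)²))) = -10201*1/(64*(98 + 1/64)) = -10201/(64*(6273/64)) = -10201/6273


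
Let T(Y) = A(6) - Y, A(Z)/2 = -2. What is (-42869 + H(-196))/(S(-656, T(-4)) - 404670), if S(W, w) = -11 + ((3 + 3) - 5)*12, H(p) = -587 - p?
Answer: 43260/404669 ≈ 0.10690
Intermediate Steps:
A(Z) = -4 (A(Z) = 2*(-2) = -4)
T(Y) = -4 - Y
S(W, w) = 1 (S(W, w) = -11 + (6 - 5)*12 = -11 + 1*12 = -11 + 12 = 1)
(-42869 + H(-196))/(S(-656, T(-4)) - 404670) = (-42869 + (-587 - 1*(-196)))/(1 - 404670) = (-42869 + (-587 + 196))/(-404669) = (-42869 - 391)*(-1/404669) = -43260*(-1/404669) = 43260/404669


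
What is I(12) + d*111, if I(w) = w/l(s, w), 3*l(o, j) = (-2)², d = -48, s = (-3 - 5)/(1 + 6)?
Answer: -5319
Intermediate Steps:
s = -8/7 ≈ -1.1429
l(o, j) = 4/3 (l(o, j) = (⅓)*(-2)² = (⅓)*4 = 4/3)
I(w) = 3*w/4 (I(w) = w/(4/3) = w*(¾) = 3*w/4)
I(12) + d*111 = (¾)*12 - 48*111 = 9 - 5328 = -5319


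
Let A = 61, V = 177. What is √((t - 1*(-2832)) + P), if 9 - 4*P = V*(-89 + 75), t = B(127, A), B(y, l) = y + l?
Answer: √14567/2 ≈ 60.347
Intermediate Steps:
B(y, l) = l + y
t = 188 (t = 61 + 127 = 188)
P = 2487/4 (P = 9/4 - 177*(-89 + 75)/4 = 9/4 - 177*(-14)/4 = 9/4 - ¼*(-2478) = 9/4 + 1239/2 = 2487/4 ≈ 621.75)
√((t - 1*(-2832)) + P) = √((188 - 1*(-2832)) + 2487/4) = √((188 + 2832) + 2487/4) = √(3020 + 2487/4) = √(14567/4) = √14567/2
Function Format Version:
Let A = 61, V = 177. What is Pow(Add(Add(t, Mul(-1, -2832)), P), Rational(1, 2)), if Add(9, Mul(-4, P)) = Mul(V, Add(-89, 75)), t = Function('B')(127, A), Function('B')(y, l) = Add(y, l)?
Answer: Mul(Rational(1, 2), Pow(14567, Rational(1, 2))) ≈ 60.347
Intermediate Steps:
Function('B')(y, l) = Add(l, y)
t = 188 (t = Add(61, 127) = 188)
P = Rational(2487, 4) (P = Add(Rational(9, 4), Mul(Rational(-1, 4), Mul(177, Add(-89, 75)))) = Add(Rational(9, 4), Mul(Rational(-1, 4), Mul(177, -14))) = Add(Rational(9, 4), Mul(Rational(-1, 4), -2478)) = Add(Rational(9, 4), Rational(1239, 2)) = Rational(2487, 4) ≈ 621.75)
Pow(Add(Add(t, Mul(-1, -2832)), P), Rational(1, 2)) = Pow(Add(Add(188, Mul(-1, -2832)), Rational(2487, 4)), Rational(1, 2)) = Pow(Add(Add(188, 2832), Rational(2487, 4)), Rational(1, 2)) = Pow(Add(3020, Rational(2487, 4)), Rational(1, 2)) = Pow(Rational(14567, 4), Rational(1, 2)) = Mul(Rational(1, 2), Pow(14567, Rational(1, 2)))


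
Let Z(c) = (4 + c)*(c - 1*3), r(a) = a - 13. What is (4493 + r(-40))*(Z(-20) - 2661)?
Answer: -10180920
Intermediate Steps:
r(a) = -13 + a
Z(c) = (-3 + c)*(4 + c) (Z(c) = (4 + c)*(c - 3) = (4 + c)*(-3 + c) = (-3 + c)*(4 + c))
(4493 + r(-40))*(Z(-20) - 2661) = (4493 + (-13 - 40))*((-12 - 20 + (-20)**2) - 2661) = (4493 - 53)*((-12 - 20 + 400) - 2661) = 4440*(368 - 2661) = 4440*(-2293) = -10180920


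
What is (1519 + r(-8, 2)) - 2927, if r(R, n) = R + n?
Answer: -1414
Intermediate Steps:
(1519 + r(-8, 2)) - 2927 = (1519 + (-8 + 2)) - 2927 = (1519 - 6) - 2927 = 1513 - 2927 = -1414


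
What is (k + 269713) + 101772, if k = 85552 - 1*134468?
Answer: 322569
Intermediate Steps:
k = -48916 (k = 85552 - 134468 = -48916)
(k + 269713) + 101772 = (-48916 + 269713) + 101772 = 220797 + 101772 = 322569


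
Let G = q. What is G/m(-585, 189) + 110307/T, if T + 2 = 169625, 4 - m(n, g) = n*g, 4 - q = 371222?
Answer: -16923525377/6251681829 ≈ -2.7070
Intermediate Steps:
q = -371218 (q = 4 - 1*371222 = 4 - 371222 = -371218)
m(n, g) = 4 - g*n (m(n, g) = 4 - n*g = 4 - g*n)
G = -371218
T = 169623 (T = -2 + 169625 = 169623)
G/m(-585, 189) + 110307/T = -371218/(4 - 1*189*(-585)) + 110307/169623 = -371218/(4 + 110565) + 110307*(1/169623) = -371218/110569 + 36769/56541 = -16923525377/6251681829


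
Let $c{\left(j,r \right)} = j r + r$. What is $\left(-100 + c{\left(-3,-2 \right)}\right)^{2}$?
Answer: $9216$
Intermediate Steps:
$c{\left(j,r \right)} = r + j r$
$\left(-100 + c{\left(-3,-2 \right)}\right)^{2} = \left(-100 - 2 \left(1 - 3\right)\right)^{2} = \left(-100 - -4\right)^{2} = \left(-100 + 4\right)^{2} = \left(-96\right)^{2} = 9216$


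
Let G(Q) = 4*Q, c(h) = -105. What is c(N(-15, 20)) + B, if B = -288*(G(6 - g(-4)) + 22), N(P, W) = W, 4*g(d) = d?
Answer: -14505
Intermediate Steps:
g(d) = d/4
B = -14400 (B = -288*(4*(6 - (-4)/4) + 22) = -288*(4*(6 - 1*(-1)) + 22) = -288*(4*(6 + 1) + 22) = -288*(4*7 + 22) = -288*(28 + 22) = -288*50 = -14400)
c(N(-15, 20)) + B = -105 - 14400 = -14505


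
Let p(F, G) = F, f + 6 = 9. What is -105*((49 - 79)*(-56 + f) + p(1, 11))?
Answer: -167055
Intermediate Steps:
f = 3 (f = -6 + 9 = 3)
-105*((49 - 79)*(-56 + f) + p(1, 11)) = -105*((49 - 79)*(-56 + 3) + 1) = -105*(-30*(-53) + 1) = -105*(1590 + 1) = -105*1591 = -167055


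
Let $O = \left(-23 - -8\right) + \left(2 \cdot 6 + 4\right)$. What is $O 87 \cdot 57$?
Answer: $4959$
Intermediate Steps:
$O = 1$ ($O = \left(-23 + 8\right) + \left(12 + 4\right) = -15 + 16 = 1$)
$O 87 \cdot 57 = 1 \cdot 87 \cdot 57 = 87 \cdot 57 = 4959$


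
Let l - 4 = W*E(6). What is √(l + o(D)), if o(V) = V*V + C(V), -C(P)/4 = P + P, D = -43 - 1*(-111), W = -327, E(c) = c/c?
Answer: 17*√13 ≈ 61.294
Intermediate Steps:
E(c) = 1
D = 68 (D = -43 + 111 = 68)
C(P) = -8*P (C(P) = -4*(P + P) = -8*P)
l = -323 (l = 4 - 327*1 = 4 - 327 = -323)
o(V) = V² - 8*V (o(V) = V*V - 8*V = V² - 8*V)
√(l + o(D)) = √(-323 + 68*(-8 + 68)) = √(-323 + 68*60) = √(-323 + 4080) = √3757 = 17*√13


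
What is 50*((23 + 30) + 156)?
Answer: 10450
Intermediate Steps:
50*((23 + 30) + 156) = 50*(53 + 156) = 50*209 = 10450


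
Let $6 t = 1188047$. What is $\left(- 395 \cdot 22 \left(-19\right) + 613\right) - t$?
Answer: $- \frac{193709}{6} \approx -32285.0$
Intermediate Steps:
$t = \frac{1188047}{6}$ ($t = \frac{1}{6} \cdot 1188047 = \frac{1188047}{6} \approx 1.9801 \cdot 10^{5}$)
$\left(- 395 \cdot 22 \left(-19\right) + 613\right) - t = \left(- 395 \cdot 22 \left(-19\right) + 613\right) - \frac{1188047}{6} = \left(\left(-395\right) \left(-418\right) + 613\right) - \frac{1188047}{6} = \left(165110 + 613\right) - \frac{1188047}{6} = 165723 - \frac{1188047}{6} = - \frac{193709}{6}$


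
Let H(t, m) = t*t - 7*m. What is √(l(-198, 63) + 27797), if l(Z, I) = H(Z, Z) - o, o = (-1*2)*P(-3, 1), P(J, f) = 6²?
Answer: √68459 ≈ 261.65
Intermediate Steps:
P(J, f) = 36
H(t, m) = t² - 7*m
o = -72 (o = -1*2*36 = -2*36 = -72)
l(Z, I) = 72 + Z² - 7*Z (l(Z, I) = (Z² - 7*Z) - 1*(-72) = (Z² - 7*Z) + 72 = 72 + Z² - 7*Z)
√(l(-198, 63) + 27797) = √((72 + (-198)² - 7*(-198)) + 27797) = √((72 + 39204 + 1386) + 27797) = √(40662 + 27797) = √68459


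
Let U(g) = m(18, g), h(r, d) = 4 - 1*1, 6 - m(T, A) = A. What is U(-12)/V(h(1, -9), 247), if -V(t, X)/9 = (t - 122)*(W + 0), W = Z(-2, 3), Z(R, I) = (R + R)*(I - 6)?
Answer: 1/714 ≈ 0.0014006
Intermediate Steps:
m(T, A) = 6 - A
h(r, d) = 3 (h(r, d) = 4 - 1 = 3)
U(g) = 6 - g
Z(R, I) = 2*R*(-6 + I) (Z(R, I) = (2*R)*(-6 + I) = 2*R*(-6 + I))
W = 12 (W = 2*(-2)*(-6 + 3) = 2*(-2)*(-3) = 12)
V(t, X) = 13176 - 108*t (V(t, X) = -9*(t - 122)*(12 + 0) = -9*(-122 + t)*12 = -9*(-1464 + 12*t) = 13176 - 108*t)
U(-12)/V(h(1, -9), 247) = (6 - 1*(-12))/(13176 - 108*3) = (6 + 12)/(13176 - 324) = 18/12852 = 18*(1/12852) = 1/714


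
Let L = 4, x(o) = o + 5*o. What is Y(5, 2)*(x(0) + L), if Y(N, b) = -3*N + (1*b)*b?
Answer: -44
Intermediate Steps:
x(o) = 6*o
Y(N, b) = b² - 3*N (Y(N, b) = -3*N + b*b = -3*N + b² = b² - 3*N)
Y(5, 2)*(x(0) + L) = (2² - 3*5)*(6*0 + 4) = (4 - 15)*(0 + 4) = -11*4 = -44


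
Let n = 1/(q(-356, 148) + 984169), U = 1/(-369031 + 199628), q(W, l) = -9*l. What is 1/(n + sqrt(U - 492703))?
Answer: 166495536311/80624920419557937679793 - 2897905705707*I*sqrt(1571031494334770)/80624920419557937679793 ≈ 2.0651e-12 - 0.0014246*I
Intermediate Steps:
U = -1/169403 (U = 1/(-169403) = -1/169403 ≈ -5.9031e-6)
n = 1/982837 (n = 1/(-9*148 + 984169) = 1/(-1332 + 984169) = 1/982837 ≈ 1.0175e-6)
1/(n + sqrt(U - 492703)) = 1/(1/982837 + sqrt(-1/169403 - 492703)) = 1/(1/982837 + sqrt(-83465366310/169403)) = 1/(1/982837 + 3*I*sqrt(1571031494334770)/169403)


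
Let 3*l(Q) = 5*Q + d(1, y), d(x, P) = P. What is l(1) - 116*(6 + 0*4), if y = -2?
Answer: -695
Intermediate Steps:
l(Q) = -⅔ + 5*Q/3 (l(Q) = (5*Q - 2)/3 = (-2 + 5*Q)/3 = -⅔ + 5*Q/3)
l(1) - 116*(6 + 0*4) = (-⅔ + (5/3)*1) - 116*(6 + 0*4) = (-⅔ + 5/3) - 116*(6 + 0) = 1 - 116*6 = 1 - 696 = -695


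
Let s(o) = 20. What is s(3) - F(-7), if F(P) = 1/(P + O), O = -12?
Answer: 381/19 ≈ 20.053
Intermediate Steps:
F(P) = 1/(-12 + P) (F(P) = 1/(P - 12) = 1/(-12 + P))
s(3) - F(-7) = 20 - 1/(-12 - 7) = 20 - 1/(-19) = 20 - 1*(-1/19) = 20 + 1/19 = 381/19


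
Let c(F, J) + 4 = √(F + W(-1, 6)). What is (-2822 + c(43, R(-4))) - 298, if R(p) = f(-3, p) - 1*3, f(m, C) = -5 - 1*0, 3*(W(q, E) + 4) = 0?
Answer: -3124 + √39 ≈ -3117.8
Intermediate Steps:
W(q, E) = -4 (W(q, E) = -4 + (⅓)*0 = -4 + 0 = -4)
f(m, C) = -5 (f(m, C) = -5 + 0 = -5)
R(p) = -8 (R(p) = -5 - 1*3 = -5 - 3 = -8)
c(F, J) = -4 + √(-4 + F) (c(F, J) = -4 + √(F - 4) = -4 + √(-4 + F))
(-2822 + c(43, R(-4))) - 298 = (-2822 + (-4 + √(-4 + 43))) - 298 = (-2822 + (-4 + √39)) - 298 = (-2826 + √39) - 298 = -3124 + √39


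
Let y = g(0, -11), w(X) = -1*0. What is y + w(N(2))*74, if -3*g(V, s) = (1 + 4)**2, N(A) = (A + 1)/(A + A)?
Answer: -25/3 ≈ -8.3333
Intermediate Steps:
N(A) = (1 + A)/(2*A) (N(A) = (1 + A)/((2*A)) = (1 + A)*(1/(2*A)) = (1 + A)/(2*A))
w(X) = 0
g(V, s) = -25/3 (g(V, s) = -(1 + 4)**2/3 = -1/3*5**2 = -1/3*25 = -25/3)
y = -25/3 ≈ -8.3333
y + w(N(2))*74 = -25/3 + 0*74 = -25/3 + 0 = -25/3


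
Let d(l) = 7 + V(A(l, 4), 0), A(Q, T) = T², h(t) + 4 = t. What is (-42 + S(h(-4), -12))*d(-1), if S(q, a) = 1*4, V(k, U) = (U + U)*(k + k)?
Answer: -266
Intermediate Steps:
h(t) = -4 + t
V(k, U) = 4*U*k (V(k, U) = (2*U)*(2*k) = 4*U*k)
S(q, a) = 4
d(l) = 7 (d(l) = 7 + 4*0*4² = 7 + 4*0*16 = 7 + 0 = 7)
(-42 + S(h(-4), -12))*d(-1) = (-42 + 4)*7 = -38*7 = -266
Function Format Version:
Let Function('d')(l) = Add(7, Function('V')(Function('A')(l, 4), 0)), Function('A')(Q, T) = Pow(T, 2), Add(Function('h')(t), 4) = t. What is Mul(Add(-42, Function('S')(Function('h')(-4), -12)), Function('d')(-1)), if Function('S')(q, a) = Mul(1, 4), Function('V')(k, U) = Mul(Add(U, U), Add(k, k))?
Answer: -266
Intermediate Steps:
Function('h')(t) = Add(-4, t)
Function('V')(k, U) = Mul(4, U, k) (Function('V')(k, U) = Mul(Mul(2, U), Mul(2, k)) = Mul(4, U, k))
Function('S')(q, a) = 4
Function('d')(l) = 7 (Function('d')(l) = Add(7, Mul(4, 0, Pow(4, 2))) = Add(7, Mul(4, 0, 16)) = Add(7, 0) = 7)
Mul(Add(-42, Function('S')(Function('h')(-4), -12)), Function('d')(-1)) = Mul(Add(-42, 4), 7) = Mul(-38, 7) = -266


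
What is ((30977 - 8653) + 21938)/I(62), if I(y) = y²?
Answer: 22131/1922 ≈ 11.515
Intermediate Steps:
((30977 - 8653) + 21938)/I(62) = ((30977 - 8653) + 21938)/(62²) = (22324 + 21938)/3844 = 44262*(1/3844) = 22131/1922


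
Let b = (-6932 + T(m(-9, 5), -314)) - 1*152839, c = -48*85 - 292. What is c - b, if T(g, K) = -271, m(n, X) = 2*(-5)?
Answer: 155670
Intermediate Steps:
m(n, X) = -10
c = -4372 (c = -4080 - 292 = -4372)
b = -160042 (b = (-6932 - 271) - 1*152839 = -7203 - 152839 = -160042)
c - b = -4372 - 1*(-160042) = -4372 + 160042 = 155670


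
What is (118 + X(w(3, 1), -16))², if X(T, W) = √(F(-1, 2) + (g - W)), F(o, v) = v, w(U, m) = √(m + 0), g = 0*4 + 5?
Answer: (118 + √23)² ≈ 15079.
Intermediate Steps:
g = 5 (g = 0 + 5 = 5)
w(U, m) = √m
X(T, W) = √(7 - W) (X(T, W) = √(2 + (5 - W)) = √(7 - W))
(118 + X(w(3, 1), -16))² = (118 + √(7 - 1*(-16)))² = (118 + √(7 + 16))² = (118 + √23)²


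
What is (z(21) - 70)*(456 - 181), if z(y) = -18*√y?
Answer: -19250 - 4950*√21 ≈ -41934.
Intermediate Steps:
(z(21) - 70)*(456 - 181) = (-18*√21 - 70)*(456 - 181) = (-70 - 18*√21)*275 = -19250 - 4950*√21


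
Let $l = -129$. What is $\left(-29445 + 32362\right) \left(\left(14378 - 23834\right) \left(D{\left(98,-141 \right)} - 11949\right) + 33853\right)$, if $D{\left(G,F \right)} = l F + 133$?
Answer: $-175688678495$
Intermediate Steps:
$D{\left(G,F \right)} = 133 - 129 F$ ($D{\left(G,F \right)} = - 129 F + 133 = 133 - 129 F$)
$\left(-29445 + 32362\right) \left(\left(14378 - 23834\right) \left(D{\left(98,-141 \right)} - 11949\right) + 33853\right) = \left(-29445 + 32362\right) \left(\left(14378 - 23834\right) \left(\left(133 - -18189\right) - 11949\right) + 33853\right) = 2917 \left(- 9456 \left(\left(133 + 18189\right) - 11949\right) + 33853\right) = 2917 \left(- 9456 \left(18322 - 11949\right) + 33853\right) = 2917 \left(\left(-9456\right) 6373 + 33853\right) = 2917 \left(-60263088 + 33853\right) = 2917 \left(-60229235\right) = -175688678495$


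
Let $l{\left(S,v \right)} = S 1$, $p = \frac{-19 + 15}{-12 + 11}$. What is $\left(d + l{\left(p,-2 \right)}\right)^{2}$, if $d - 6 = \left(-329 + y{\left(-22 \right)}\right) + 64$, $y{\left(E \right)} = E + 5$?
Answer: $73984$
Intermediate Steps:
$y{\left(E \right)} = 5 + E$
$p = 4$ ($p = - \frac{4}{-1} = \left(-4\right) \left(-1\right) = 4$)
$d = -276$ ($d = 6 + \left(\left(-329 + \left(5 - 22\right)\right) + 64\right) = 6 + \left(\left(-329 - 17\right) + 64\right) = 6 + \left(-346 + 64\right) = 6 - 282 = -276$)
$l{\left(S,v \right)} = S$
$\left(d + l{\left(p,-2 \right)}\right)^{2} = \left(-276 + 4\right)^{2} = \left(-272\right)^{2} = 73984$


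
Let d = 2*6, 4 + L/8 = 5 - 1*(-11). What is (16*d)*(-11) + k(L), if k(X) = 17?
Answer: -2095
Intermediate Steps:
L = 96 (L = -32 + 8*(5 - 1*(-11)) = -32 + 8*(5 + 11) = -32 + 8*16 = -32 + 128 = 96)
d = 12
(16*d)*(-11) + k(L) = (16*12)*(-11) + 17 = 192*(-11) + 17 = -2112 + 17 = -2095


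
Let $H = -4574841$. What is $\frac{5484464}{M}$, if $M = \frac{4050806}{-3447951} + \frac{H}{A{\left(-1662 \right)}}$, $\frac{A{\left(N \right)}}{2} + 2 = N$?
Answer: $\frac{4841001762115584}{1212334347571} \approx 3993.1$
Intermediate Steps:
$A{\left(N \right)} = -4 + 2 N$
$M = \frac{1212334347571}{882675456}$ ($M = \frac{4050806}{-3447951} - \frac{4574841}{-4 + 2 \left(-1662\right)} = 4050806 \left(- \frac{1}{3447951}\right) - \frac{4574841}{-4 - 3324} = - \frac{4050806}{3447951} - \frac{4574841}{-3328} = - \frac{4050806}{3447951} - - \frac{4574841}{3328} = - \frac{4050806}{3447951} + \frac{4574841}{3328} = \frac{1212334347571}{882675456} \approx 1373.5$)
$\frac{5484464}{M} = \frac{5484464}{\frac{1212334347571}{882675456}} = 5484464 \cdot \frac{882675456}{1212334347571} = \frac{4841001762115584}{1212334347571}$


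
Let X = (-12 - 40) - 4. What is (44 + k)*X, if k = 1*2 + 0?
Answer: -2576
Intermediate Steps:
k = 2 (k = 2 + 0 = 2)
X = -56 (X = -52 - 4 = -56)
(44 + k)*X = (44 + 2)*(-56) = 46*(-56) = -2576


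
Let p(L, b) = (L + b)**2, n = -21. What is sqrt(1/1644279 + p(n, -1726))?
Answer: 4*sqrt(515723412547327803)/1644279 ≈ 1747.0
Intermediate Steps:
sqrt(1/1644279 + p(n, -1726)) = sqrt(1/1644279 + (-21 - 1726)**2) = sqrt(1/1644279 + (-1747)**2) = sqrt(1/1644279 + 3052009) = sqrt(5018354306512/1644279) = 4*sqrt(515723412547327803)/1644279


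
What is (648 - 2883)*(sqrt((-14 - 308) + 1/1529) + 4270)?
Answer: -9543450 - 2235*I*sqrt(752783273)/1529 ≈ -9.5435e+6 - 40106.0*I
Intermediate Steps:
(648 - 2883)*(sqrt((-14 - 308) + 1/1529) + 4270) = -2235*(sqrt(-322 + 1/1529) + 4270) = -2235*(sqrt(-492337/1529) + 4270) = -2235*(I*sqrt(752783273)/1529 + 4270) = -2235*(4270 + I*sqrt(752783273)/1529) = -9543450 - 2235*I*sqrt(752783273)/1529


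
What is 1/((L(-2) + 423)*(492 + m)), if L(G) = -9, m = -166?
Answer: 1/134964 ≈ 7.4094e-6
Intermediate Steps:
1/((L(-2) + 423)*(492 + m)) = 1/((-9 + 423)*(492 - 166)) = 1/(414*326) = 1/134964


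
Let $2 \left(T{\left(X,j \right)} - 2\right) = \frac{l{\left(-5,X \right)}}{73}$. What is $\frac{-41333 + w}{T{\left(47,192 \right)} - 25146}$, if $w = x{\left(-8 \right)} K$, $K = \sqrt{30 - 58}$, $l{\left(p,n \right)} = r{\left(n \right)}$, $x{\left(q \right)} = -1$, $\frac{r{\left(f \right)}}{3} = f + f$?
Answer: $\frac{3017309}{1835371} + \frac{146 i \sqrt{7}}{1835371} \approx 1.644 + 0.00021046 i$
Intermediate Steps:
$r{\left(f \right)} = 6 f$ ($r{\left(f \right)} = 3 \left(f + f\right) = 3 \cdot 2 f = 6 f$)
$l{\left(p,n \right)} = 6 n$
$K = 2 i \sqrt{7}$ ($K = \sqrt{-28} = 2 i \sqrt{7} \approx 5.2915 i$)
$w = - 2 i \sqrt{7} \approx - 5.2915 i$
$T{\left(X,j \right)} = 2 + \frac{3 X}{73}$ ($T{\left(X,j \right)} = 2 + \frac{6 X \frac{1}{73}}{2} = 2 + \frac{\frac{6}{73} X}{2} = 2 + \frac{3 X}{73}$)
$\frac{-41333 + w}{T{\left(47,192 \right)} - 25146} = \frac{-41333 - 2 i \sqrt{7}}{\left(2 + \frac{3}{73} \cdot 47\right) - 25146} = \frac{-41333 - 2 i \sqrt{7}}{\left(2 + \frac{141}{73}\right) - 25146} = \frac{-41333 - 2 i \sqrt{7}}{\frac{287}{73} - 25146} = \frac{-41333 - 2 i \sqrt{7}}{- \frac{1835371}{73}} = \left(-41333 - 2 i \sqrt{7}\right) \left(- \frac{73}{1835371}\right) = \frac{3017309}{1835371} + \frac{146 i \sqrt{7}}{1835371}$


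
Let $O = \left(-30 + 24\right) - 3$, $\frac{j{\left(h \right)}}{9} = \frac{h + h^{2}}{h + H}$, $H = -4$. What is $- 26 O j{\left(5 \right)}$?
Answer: $63180$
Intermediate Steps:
$j{\left(h \right)} = \frac{9 \left(h + h^{2}\right)}{-4 + h}$ ($j{\left(h \right)} = 9 \frac{h + h^{2}}{h - 4} = 9 \frac{h + h^{2}}{-4 + h} = \frac{9 \left(h + h^{2}\right)}{-4 + h}$)
$O = -9$ ($O = -6 - 3 = -9$)
$- 26 O j{\left(5 \right)} = \left(-26\right) \left(-9\right) 9 \cdot 5 \frac{1}{-4 + 5} \left(1 + 5\right) = 234 \cdot 9 \cdot 5 \cdot 1^{-1} \cdot 6 = 234 \cdot 9 \cdot 5 \cdot 1 \cdot 6 = 234 \cdot 270 = 63180$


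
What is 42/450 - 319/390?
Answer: -471/650 ≈ -0.72462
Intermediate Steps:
42/450 - 319/390 = 42*(1/450) - 319*1/390 = 7/75 - 319/390 = -471/650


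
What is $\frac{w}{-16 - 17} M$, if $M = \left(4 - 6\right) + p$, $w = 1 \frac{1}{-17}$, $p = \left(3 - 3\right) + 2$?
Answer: $0$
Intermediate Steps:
$p = 2$ ($p = 0 + 2 = 2$)
$w = - \frac{1}{17}$ ($w = 1 \left(- \frac{1}{17}\right) = - \frac{1}{17} \approx -0.058824$)
$M = 0$ ($M = \left(4 - 6\right) + 2 = -2 + 2 = 0$)
$\frac{w}{-16 - 17} M = \frac{1}{-16 - 17} \left(- \frac{1}{17}\right) 0 = \frac{1}{-33} \left(- \frac{1}{17}\right) 0 = \left(- \frac{1}{33}\right) \left(- \frac{1}{17}\right) 0 = \frac{1}{561} \cdot 0 = 0$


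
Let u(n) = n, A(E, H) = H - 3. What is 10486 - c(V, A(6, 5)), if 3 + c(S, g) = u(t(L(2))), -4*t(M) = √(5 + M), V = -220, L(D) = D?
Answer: 10489 + √7/4 ≈ 10490.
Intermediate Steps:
A(E, H) = -3 + H
t(M) = -√(5 + M)/4
c(S, g) = -3 - √7/4 (c(S, g) = -3 - √(5 + 2)/4 = -3 - √7/4)
10486 - c(V, A(6, 5)) = 10486 - (-3 - √7/4) = 10486 + (3 + √7/4) = 10489 + √7/4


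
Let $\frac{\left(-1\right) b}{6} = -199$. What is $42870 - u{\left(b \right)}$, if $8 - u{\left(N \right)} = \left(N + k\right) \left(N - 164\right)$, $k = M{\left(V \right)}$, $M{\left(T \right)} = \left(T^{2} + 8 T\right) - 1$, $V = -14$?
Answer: $1358172$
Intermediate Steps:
$b = 1194$ ($b = \left(-6\right) \left(-199\right) = 1194$)
$M{\left(T \right)} = -1 + T^{2} + 8 T$
$k = 83$ ($k = -1 + \left(-14\right)^{2} + 8 \left(-14\right) = -1 + 196 - 112 = 83$)
$u{\left(N \right)} = 8 - \left(-164 + N\right) \left(83 + N\right)$ ($u{\left(N \right)} = 8 - \left(N + 83\right) \left(N - 164\right) = 8 - \left(83 + N\right) \left(-164 + N\right) = 8 - \left(-164 + N\right) \left(83 + N\right)$)
$42870 - u{\left(b \right)} = 42870 - \left(13620 - 1194^{2} + 81 \cdot 1194\right) = 42870 - \left(13620 - 1425636 + 96714\right) = 42870 - -1315302 = 42870 + 1315302 = 1358172$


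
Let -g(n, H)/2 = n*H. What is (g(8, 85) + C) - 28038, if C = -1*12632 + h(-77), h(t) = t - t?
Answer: -42030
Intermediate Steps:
g(n, H) = -2*H*n (g(n, H) = -2*n*H = -2*H*n)
h(t) = 0
C = -12632 (C = -1*12632 + 0 = -12632 + 0 = -12632)
(g(8, 85) + C) - 28038 = (-2*85*8 - 12632) - 28038 = (-1360 - 12632) - 28038 = -13992 - 28038 = -42030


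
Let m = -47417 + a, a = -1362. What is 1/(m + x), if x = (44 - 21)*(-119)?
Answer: -1/51516 ≈ -1.9411e-5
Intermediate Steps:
x = -2737 (x = 23*(-119) = -2737)
m = -48779 (m = -47417 - 1362 = -48779)
1/(m + x) = 1/(-48779 - 2737) = 1/(-51516) = -1/51516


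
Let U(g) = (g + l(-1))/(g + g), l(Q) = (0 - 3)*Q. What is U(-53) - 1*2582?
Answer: -136821/53 ≈ -2581.5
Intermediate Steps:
l(Q) = -3*Q
U(g) = (3 + g)/(2*g) (U(g) = (g - 3*(-1))/(g + g) = (g + 3)/((2*g)) = (3 + g)*(1/(2*g)) = (3 + g)/(2*g))
U(-53) - 1*2582 = (½)*(3 - 53)/(-53) - 1*2582 = (½)*(-1/53)*(-50) - 2582 = 25/53 - 2582 = -136821/53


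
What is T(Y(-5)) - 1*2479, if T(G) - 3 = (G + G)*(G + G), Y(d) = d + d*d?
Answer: -876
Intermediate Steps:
Y(d) = d + d**2
T(G) = 3 + 4*G**2 (T(G) = 3 + (G + G)*(G + G) = 3 + (2*G)*(2*G) = 3 + 4*G**2)
T(Y(-5)) - 1*2479 = (3 + 4*(-5*(1 - 5))**2) - 1*2479 = (3 + 4*(-5*(-4))**2) - 2479 = (3 + 4*20**2) - 2479 = (3 + 4*400) - 2479 = (3 + 1600) - 2479 = 1603 - 2479 = -876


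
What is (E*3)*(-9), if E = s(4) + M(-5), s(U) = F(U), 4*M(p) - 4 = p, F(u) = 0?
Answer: 27/4 ≈ 6.7500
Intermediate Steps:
M(p) = 1 + p/4
s(U) = 0
E = -¼ (E = 0 + (1 + (¼)*(-5)) = 0 + (1 - 5/4) = 0 - ¼ = -¼ ≈ -0.25000)
(E*3)*(-9) = -¼*3*(-9) = -¾*(-9) = 27/4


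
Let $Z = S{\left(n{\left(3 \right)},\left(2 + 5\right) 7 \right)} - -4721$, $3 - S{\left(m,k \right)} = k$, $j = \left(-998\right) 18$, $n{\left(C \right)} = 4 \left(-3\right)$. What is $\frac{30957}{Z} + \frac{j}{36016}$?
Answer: $\frac{15161259}{2476100} \approx 6.123$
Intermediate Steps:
$n{\left(C \right)} = -12$
$j = -17964$
$S{\left(m,k \right)} = 3 - k$
$Z = 4675$ ($Z = \left(3 - \left(2 + 5\right) 7\right) - -4721 = \left(3 - 7 \cdot 7\right) + 4721 = \left(3 - 49\right) + 4721 = -46 + 4721 = 4675$)
$\frac{30957}{Z} + \frac{j}{36016} = \frac{30957}{4675} - \frac{17964}{36016} = 30957 \cdot \frac{1}{4675} - \frac{4491}{9004} = \frac{1821}{275} - \frac{4491}{9004} = \frac{15161259}{2476100}$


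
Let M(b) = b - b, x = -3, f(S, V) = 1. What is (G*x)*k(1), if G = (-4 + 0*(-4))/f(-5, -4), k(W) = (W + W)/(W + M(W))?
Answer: 24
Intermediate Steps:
M(b) = 0
k(W) = 2 (k(W) = (W + W)/(W + 0) = (2*W)/W = 2)
G = -4 (G = (-4 + 0*(-4))/1 = (-4 + 0)*1 = -4*1 = -4)
(G*x)*k(1) = -4*(-3)*2 = 12*2 = 24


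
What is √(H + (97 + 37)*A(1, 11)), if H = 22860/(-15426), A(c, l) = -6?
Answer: I*√591585386/857 ≈ 28.381*I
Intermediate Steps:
H = -1270/857 (H = 22860*(-1/15426) = -1270/857 ≈ -1.4819)
√(H + (97 + 37)*A(1, 11)) = √(-1270/857 + (97 + 37)*(-6)) = √(-1270/857 + 134*(-6)) = √(-1270/857 - 804) = √(-690298/857) = I*√591585386/857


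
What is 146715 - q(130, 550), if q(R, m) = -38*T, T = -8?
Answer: 146411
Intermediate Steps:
q(R, m) = 304 (q(R, m) = -38*(-8) = 304)
146715 - q(130, 550) = 146715 - 1*304 = 146715 - 304 = 146411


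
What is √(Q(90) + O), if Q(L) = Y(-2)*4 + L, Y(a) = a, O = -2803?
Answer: I*√2721 ≈ 52.163*I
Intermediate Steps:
Q(L) = -8 + L (Q(L) = -2*4 + L = -8 + L)
√(Q(90) + O) = √((-8 + 90) - 2803) = √(82 - 2803) = √(-2721) = I*√2721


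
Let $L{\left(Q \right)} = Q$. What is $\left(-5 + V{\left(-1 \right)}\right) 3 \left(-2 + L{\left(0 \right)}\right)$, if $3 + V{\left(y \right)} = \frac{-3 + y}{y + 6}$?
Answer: $\frac{264}{5} \approx 52.8$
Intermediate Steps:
$V{\left(y \right)} = -3 + \frac{-3 + y}{6 + y}$ ($V{\left(y \right)} = -3 + \frac{-3 + y}{y + 6} = -3 + \frac{-3 + y}{6 + y}$)
$\left(-5 + V{\left(-1 \right)}\right) 3 \left(-2 + L{\left(0 \right)}\right) = \left(-5 + \frac{-21 - -2}{6 - 1}\right) 3 \left(-2 + 0\right) = \left(-5 + \frac{-21 + 2}{5}\right) 3 \left(-2\right) = \left(-5 + \frac{1}{5} \left(-19\right)\right) \left(-6\right) = \left(-5 - \frac{19}{5}\right) \left(-6\right) = \left(- \frac{44}{5}\right) \left(-6\right) = \frac{264}{5}$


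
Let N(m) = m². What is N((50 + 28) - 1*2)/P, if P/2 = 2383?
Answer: 2888/2383 ≈ 1.2119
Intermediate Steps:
P = 4766 (P = 2*2383 = 4766)
N((50 + 28) - 1*2)/P = ((50 + 28) - 1*2)²/4766 = (78 - 2)²*(1/4766) = 76²*(1/4766) = 5776*(1/4766) = 2888/2383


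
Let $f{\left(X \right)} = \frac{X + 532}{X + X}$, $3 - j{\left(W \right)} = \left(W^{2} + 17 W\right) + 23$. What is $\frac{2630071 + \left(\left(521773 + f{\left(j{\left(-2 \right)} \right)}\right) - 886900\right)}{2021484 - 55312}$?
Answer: $\frac{22649711}{19661720} \approx 1.152$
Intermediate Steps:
$j{\left(W \right)} = -20 - W^{2} - 17 W$ ($j{\left(W \right)} = 3 - \left(\left(W^{2} + 17 W\right) + 23\right) = 3 - \left(23 + W^{2} + 17 W\right) = -20 - W^{2} - 17 W$)
$f{\left(X \right)} = \frac{532 + X}{2 X}$
$\frac{2630071 + \left(\left(521773 + f{\left(j{\left(-2 \right)} \right)}\right) - 886900\right)}{2021484 - 55312} = \frac{2630071 - \left(365127 - \frac{532 - -10}{2 \left(-20 - \left(-2\right)^{2} - -34\right)}\right)}{2021484 - 55312} = \frac{2630071 - \left(365127 - \frac{532 - -10}{2 \left(-20 - 4 + 34\right)}\right)}{1966172} = \left(2630071 - \left(365127 - \frac{532 - -10}{2 \left(-20 - 4 + 34\right)}\right)\right) \frac{1}{1966172} = \left(2630071 - \left(365127 - \frac{532 + 10}{2 \cdot 10}\right)\right) \frac{1}{1966172} = \left(2630071 - \left(365127 - \frac{271}{10}\right)\right) \frac{1}{1966172} = \left(2630071 + \left(\left(521773 + \frac{271}{10}\right) - 886900\right)\right) \frac{1}{1966172} = \left(2630071 + \left(\frac{5218001}{10} - 886900\right)\right) \frac{1}{1966172} = \left(2630071 - \frac{3650999}{10}\right) \frac{1}{1966172} = \frac{22649711}{10} \cdot \frac{1}{1966172} = \frac{22649711}{19661720}$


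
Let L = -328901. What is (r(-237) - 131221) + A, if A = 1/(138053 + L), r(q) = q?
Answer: -25088496385/190848 ≈ -1.3146e+5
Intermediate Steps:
A = -1/190848 (A = 1/(138053 - 328901) = 1/(-190848) = -1/190848 ≈ -5.2398e-6)
(r(-237) - 131221) + A = (-237 - 131221) - 1/190848 = -131458 - 1/190848 = -25088496385/190848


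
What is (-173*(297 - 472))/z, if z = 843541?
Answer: 30275/843541 ≈ 0.035890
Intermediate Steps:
(-173*(297 - 472))/z = -173*(297 - 472)/843541 = -173*(-175)*(1/843541) = 30275*(1/843541) = 30275/843541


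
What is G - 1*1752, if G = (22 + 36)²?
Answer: 1612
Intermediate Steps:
G = 3364 (G = 58² = 3364)
G - 1*1752 = 3364 - 1*1752 = 3364 - 1752 = 1612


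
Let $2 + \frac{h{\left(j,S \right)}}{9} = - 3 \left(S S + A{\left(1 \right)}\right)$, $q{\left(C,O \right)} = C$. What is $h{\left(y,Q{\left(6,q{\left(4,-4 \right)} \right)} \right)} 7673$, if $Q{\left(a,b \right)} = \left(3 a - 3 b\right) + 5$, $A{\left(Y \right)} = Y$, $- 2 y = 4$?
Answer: $-25412976$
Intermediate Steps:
$y = -2$ ($y = \left(- \frac{1}{2}\right) 4 = -2$)
$Q{\left(a,b \right)} = 5 - 3 b + 3 a$ ($Q{\left(a,b \right)} = \left(- 3 b + 3 a\right) + 5 = 5 - 3 b + 3 a$)
$h{\left(j,S \right)} = -45 - 27 S^{2}$ ($h{\left(j,S \right)} = -18 + 9 \left(- 3 \left(S S + 1\right)\right) = -18 + 9 \left(- 3 \left(S^{2} + 1\right)\right) = -18 + 9 \left(- 3 \left(1 + S^{2}\right)\right) = -18 + 9 \left(-3 - 3 S^{2}\right) = -18 - \left(27 + 27 S^{2}\right) = -45 - 27 S^{2}$)
$h{\left(y,Q{\left(6,q{\left(4,-4 \right)} \right)} \right)} 7673 = \left(-45 - 27 \left(5 - 12 + 3 \cdot 6\right)^{2}\right) 7673 = \left(-45 - 27 \left(5 - 12 + 18\right)^{2}\right) 7673 = \left(-45 - 27 \cdot 11^{2}\right) 7673 = \left(-45 - 3267\right) 7673 = \left(-3312\right) 7673 = -25412976$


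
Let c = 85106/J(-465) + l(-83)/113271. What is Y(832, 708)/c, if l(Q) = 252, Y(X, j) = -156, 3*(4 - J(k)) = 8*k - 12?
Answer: -3675417408/1606726037 ≈ -2.2875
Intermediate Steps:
J(k) = 8 - 8*k/3 (J(k) = 4 - (8*k - 12)/3 = 4 - (-12 + 8*k)/3 = 4 + (4 - 8*k/3) = 8 - 8*k/3)
c = 1606726037/23560368 (c = 85106/(8 - 8/3*(-465)) + 252/113271 = 85106/(8 + 1240) + 252*(1/113271) = 85106/1248 + 84/37757 = 85106*(1/1248) + 84/37757 = 42553/624 + 84/37757 = 1606726037/23560368 ≈ 68.196)
Y(832, 708)/c = -156/1606726037/23560368 = -156*23560368/1606726037 = -3675417408/1606726037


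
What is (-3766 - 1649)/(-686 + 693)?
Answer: -5415/7 ≈ -773.57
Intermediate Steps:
(-3766 - 1649)/(-686 + 693) = -5415/7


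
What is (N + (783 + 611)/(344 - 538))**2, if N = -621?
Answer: 3712952356/9409 ≈ 3.9462e+5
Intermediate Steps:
(N + (783 + 611)/(344 - 538))**2 = (-621 + (783 + 611)/(344 - 538))**2 = (-621 + 1394/(-194))**2 = (-621 + 1394*(-1/194))**2 = (-621 - 697/97)**2 = (-60934/97)**2 = 3712952356/9409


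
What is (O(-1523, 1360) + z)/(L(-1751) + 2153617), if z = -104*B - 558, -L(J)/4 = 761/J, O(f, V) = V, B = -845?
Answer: 155282182/3770986411 ≈ 0.041178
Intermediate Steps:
L(J) = -3044/J
z = 87322 (z = -104*(-845) - 558 = 87880 - 558 = 87322)
(O(-1523, 1360) + z)/(L(-1751) + 2153617) = (1360 + 87322)/(-3044/(-1751) + 2153617) = 88682/(-3044*(-1/1751) + 2153617) = 88682/(3044/1751 + 2153617) = 88682/(3770986411/1751) = 88682*(1751/3770986411) = 155282182/3770986411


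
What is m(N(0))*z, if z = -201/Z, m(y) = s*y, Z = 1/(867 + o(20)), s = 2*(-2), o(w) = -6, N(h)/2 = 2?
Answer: 2768976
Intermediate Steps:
N(h) = 4 (N(h) = 2*2 = 4)
s = -4
Z = 1/861 (Z = 1/(867 - 6) = 1/861 ≈ 0.0011614)
m(y) = -4*y
z = -173061 (z = -201/1/861 = -201*861 = -173061)
m(N(0))*z = -4*4*(-173061) = -16*(-173061) = 2768976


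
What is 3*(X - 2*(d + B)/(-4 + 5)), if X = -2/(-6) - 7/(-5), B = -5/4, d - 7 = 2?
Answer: -413/10 ≈ -41.300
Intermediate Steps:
d = 9 (d = 7 + 2 = 9)
B = -5/4 (B = -5*¼ = -5/4 ≈ -1.2500)
X = 26/15 (X = -2*(-⅙) - 7*(-⅕) = ⅓ + 7/5 = 26/15 ≈ 1.7333)
3*(X - 2*(d + B)/(-4 + 5)) = 3*(26/15 - 2*(9 - 5/4)/(-4 + 5)) = 3*(26/15 - 31/(2*1)) = 3*(26/15 - 31/2) = 3*(-413/30) = -413/10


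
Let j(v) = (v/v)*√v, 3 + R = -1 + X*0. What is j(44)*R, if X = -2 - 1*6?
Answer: -8*√11 ≈ -26.533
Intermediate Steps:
X = -8 (X = -2 - 6 = -8)
R = -4 (R = -3 + (-1 - 8*0) = -3 + (-1 + 0) = -3 - 1 = -4)
j(v) = √v (j(v) = 1*√v = √v)
j(44)*R = √44*(-4) = (2*√11)*(-4) = -8*√11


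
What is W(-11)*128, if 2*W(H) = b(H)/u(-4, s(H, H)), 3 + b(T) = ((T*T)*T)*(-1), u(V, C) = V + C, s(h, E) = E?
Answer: -84992/15 ≈ -5666.1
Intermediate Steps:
u(V, C) = C + V
b(T) = -3 - T³ (b(T) = -3 + ((T*T)*T)*(-1) = -3 + (T²*T)*(-1) = -3 + T³*(-1) = -3 - T³)
W(H) = (-3 - H³)/(2*(-4 + H)) (W(H) = ((-3 - H³)/(H - 4))/2 = ((-3 - H³)/(-4 + H))/2 = (-3 - H³)/(2*(-4 + H)))
W(-11)*128 = ((-3 - 1*(-11)³)/(2*(-4 - 11)))*128 = ((½)*(-3 - 1*(-1331))/(-15))*128 = ((½)*(-1/15)*(-3 + 1331))*128 = ((½)*(-1/15)*1328)*128 = -664/15*128 = -84992/15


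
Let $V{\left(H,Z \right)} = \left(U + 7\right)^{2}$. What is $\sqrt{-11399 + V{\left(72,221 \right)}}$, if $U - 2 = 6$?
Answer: $i \sqrt{11174} \approx 105.71 i$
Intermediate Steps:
$U = 8$ ($U = 2 + 6 = 8$)
$V{\left(H,Z \right)} = 225$ ($V{\left(H,Z \right)} = \left(8 + 7\right)^{2} = 15^{2} = 225$)
$\sqrt{-11399 + V{\left(72,221 \right)}} = \sqrt{-11399 + 225} = \sqrt{-11174} = i \sqrt{11174}$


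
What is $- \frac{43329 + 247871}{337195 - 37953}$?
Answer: $- \frac{145600}{149621} \approx -0.97313$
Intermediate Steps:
$- \frac{43329 + 247871}{337195 - 37953} = - \frac{291200}{299242} = \left(-1\right) \frac{145600}{149621} = - \frac{145600}{149621}$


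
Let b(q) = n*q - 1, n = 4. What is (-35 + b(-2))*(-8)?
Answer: 352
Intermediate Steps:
b(q) = -1 + 4*q (b(q) = 4*q - 1 = -1 + 4*q)
(-35 + b(-2))*(-8) = (-35 + (-1 + 4*(-2)))*(-8) = (-35 + (-1 - 8))*(-8) = (-35 - 9)*(-8) = -44*(-8) = 352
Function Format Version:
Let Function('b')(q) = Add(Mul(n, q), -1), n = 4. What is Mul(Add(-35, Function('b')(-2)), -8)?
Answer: 352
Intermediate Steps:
Function('b')(q) = Add(-1, Mul(4, q)) (Function('b')(q) = Add(Mul(4, q), -1) = Add(-1, Mul(4, q)))
Mul(Add(-35, Function('b')(-2)), -8) = Mul(Add(-35, Add(-1, Mul(4, -2))), -8) = Mul(Add(-35, Add(-1, -8)), -8) = Mul(Add(-35, -9), -8) = Mul(-44, -8) = 352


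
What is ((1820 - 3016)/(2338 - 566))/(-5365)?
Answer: 299/2376695 ≈ 0.00012580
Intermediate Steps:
((1820 - 3016)/(2338 - 566))/(-5365) = -1196/1772*(-1/5365) = -1196*1/1772*(-1/5365) = -299/443*(-1/5365) = 299/2376695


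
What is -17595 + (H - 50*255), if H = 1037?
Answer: -29308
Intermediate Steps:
-17595 + (H - 50*255) = -17595 + (1037 - 50*255) = -17595 + (1037 - 1*12750) = -17595 + (1037 - 12750) = -17595 - 11713 = -29308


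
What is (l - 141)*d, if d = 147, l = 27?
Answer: -16758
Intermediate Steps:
(l - 141)*d = (27 - 141)*147 = -114*147 = -16758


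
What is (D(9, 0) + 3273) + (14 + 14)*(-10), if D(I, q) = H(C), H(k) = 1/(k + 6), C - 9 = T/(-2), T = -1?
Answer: 92785/31 ≈ 2993.1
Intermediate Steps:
C = 19/2 (C = 9 - 1/(-2) = 9 - 1*(-½) = 9 + ½ = 19/2 ≈ 9.5000)
H(k) = 1/(6 + k)
D(I, q) = 2/31 (D(I, q) = 1/(6 + 19/2) = 1/(31/2) = 2/31)
(D(9, 0) + 3273) + (14 + 14)*(-10) = (2/31 + 3273) + (14 + 14)*(-10) = 101465/31 + 28*(-10) = 101465/31 - 280 = 92785/31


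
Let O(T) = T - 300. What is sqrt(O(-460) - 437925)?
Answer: I*sqrt(438685) ≈ 662.33*I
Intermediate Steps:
O(T) = -300 + T
sqrt(O(-460) - 437925) = sqrt((-300 - 460) - 437925) = sqrt(-760 - 437925) = sqrt(-438685) = I*sqrt(438685)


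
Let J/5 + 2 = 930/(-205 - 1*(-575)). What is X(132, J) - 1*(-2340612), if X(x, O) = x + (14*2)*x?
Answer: 2344440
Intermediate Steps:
J = 95/37 (J = -10 + 5*(930/(-205 - 1*(-575))) = -10 + 5*(930/(-205 + 575)) = -10 + 5*(930/370) = -10 + 5*(930*(1/370)) = -10 + 5*(93/37) = -10 + 465/37 = 95/37 ≈ 2.5676)
X(x, O) = 29*x (X(x, O) = x + 28*x = 29*x)
X(132, J) - 1*(-2340612) = 29*132 - 1*(-2340612) = 3828 + 2340612 = 2344440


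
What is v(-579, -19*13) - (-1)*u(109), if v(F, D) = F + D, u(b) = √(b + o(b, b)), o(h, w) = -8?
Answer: -826 + √101 ≈ -815.95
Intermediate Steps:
u(b) = √(-8 + b) (u(b) = √(b - 8) = √(-8 + b))
v(F, D) = D + F
v(-579, -19*13) - (-1)*u(109) = (-19*13 - 579) - (-1)*√(-8 + 109) = (-247 - 579) - (-1)*√101 = -826 + √101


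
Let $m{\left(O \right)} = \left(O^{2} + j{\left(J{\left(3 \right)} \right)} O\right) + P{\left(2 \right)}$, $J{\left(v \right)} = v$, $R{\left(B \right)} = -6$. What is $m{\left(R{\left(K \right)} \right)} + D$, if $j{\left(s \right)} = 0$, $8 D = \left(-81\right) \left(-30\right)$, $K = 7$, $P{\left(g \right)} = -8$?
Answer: $\frac{1327}{4} \approx 331.75$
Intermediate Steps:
$D = \frac{1215}{4}$ ($D = \frac{\left(-81\right) \left(-30\right)}{8} = \frac{1}{8} \cdot 2430 = \frac{1215}{4} \approx 303.75$)
$m{\left(O \right)} = -8 + O^{2}$ ($m{\left(O \right)} = \left(O^{2} + 0 O\right) - 8 = \left(O^{2} + 0\right) - 8 = O^{2} - 8 = -8 + O^{2}$)
$m{\left(R{\left(K \right)} \right)} + D = \left(-8 + \left(-6\right)^{2}\right) + \frac{1215}{4} = \left(-8 + 36\right) + \frac{1215}{4} = 28 + \frac{1215}{4} = \frac{1327}{4}$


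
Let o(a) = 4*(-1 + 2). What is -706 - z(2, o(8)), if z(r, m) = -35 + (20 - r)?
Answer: -689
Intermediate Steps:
o(a) = 4 (o(a) = 4*1 = 4)
z(r, m) = -15 - r
-706 - z(2, o(8)) = -706 - (-15 - 1*2) = -706 - (-15 - 2) = -706 - 1*(-17) = -706 + 17 = -689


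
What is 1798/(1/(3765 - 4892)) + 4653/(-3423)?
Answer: -2312062337/1141 ≈ -2.0263e+6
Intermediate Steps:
1798/(1/(3765 - 4892)) + 4653/(-3423) = 1798/(1/(-1127)) + 4653*(-1/3423) = 1798/(-1/1127) - 1551/1141 = 1798*(-1127) - 1551/1141 = -2026346 - 1551/1141 = -2312062337/1141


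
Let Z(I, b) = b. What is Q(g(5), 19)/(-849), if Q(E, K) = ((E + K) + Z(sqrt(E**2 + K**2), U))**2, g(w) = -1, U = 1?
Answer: -361/849 ≈ -0.42521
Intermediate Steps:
Q(E, K) = (1 + E + K)**2 (Q(E, K) = ((E + K) + 1)**2 = (1 + E + K)**2)
Q(g(5), 19)/(-849) = (1 - 1 + 19)**2/(-849) = 19**2*(-1/849) = 361*(-1/849) = -361/849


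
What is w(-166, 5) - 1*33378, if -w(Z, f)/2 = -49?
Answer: -33280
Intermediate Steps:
w(Z, f) = 98 (w(Z, f) = -2*(-49) = 98)
w(-166, 5) - 1*33378 = 98 - 1*33378 = 98 - 33378 = -33280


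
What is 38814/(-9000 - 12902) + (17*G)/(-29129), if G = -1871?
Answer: -216988046/318991679 ≈ -0.68023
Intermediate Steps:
38814/(-9000 - 12902) + (17*G)/(-29129) = 38814/(-9000 - 12902) + (17*(-1871))/(-29129) = 38814/(-21902) - 31807*(-1/29129) = 38814*(-1/21902) + 31807/29129 = -19407/10951 + 31807/29129 = -216988046/318991679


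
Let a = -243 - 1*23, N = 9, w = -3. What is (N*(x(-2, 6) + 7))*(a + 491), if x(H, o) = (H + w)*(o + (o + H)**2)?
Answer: -208575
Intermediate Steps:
x(H, o) = (-3 + H)*(o + (H + o)**2) (x(H, o) = (H - 3)*(o + (o + H)**2) = (-3 + H)*(o + (H + o)**2))
a = -266 (a = -243 - 23 = -266)
(N*(x(-2, 6) + 7))*(a + 491) = (9*((-3*6 - 3*(-2 + 6)**2 - 2*6 - 2*(-2 + 6)**2) + 7))*(-266 + 491) = (9*((-18 - 3*4**2 - 12 - 2*4**2) + 7))*225 = (9*((-18 - 3*16 - 12 - 2*16) + 7))*225 = (9*((-18 - 48 - 12 - 32) + 7))*225 = (9*(-110 + 7))*225 = (9*(-103))*225 = -927*225 = -208575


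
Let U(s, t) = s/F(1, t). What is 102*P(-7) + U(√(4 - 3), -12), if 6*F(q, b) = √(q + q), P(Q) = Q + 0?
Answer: -714 + 3*√2 ≈ -709.76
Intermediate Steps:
P(Q) = Q
F(q, b) = √2*√q/6 (F(q, b) = √(q + q)/6 = √(2*q)/6 = (√2*√q)/6 = √2*√q/6)
U(s, t) = 3*s*√2 (U(s, t) = s/((√2*√1/6)) = s/(((⅙)*√2*1)) = s/((√2/6)) = s*(3*√2) = 3*s*√2)
102*P(-7) + U(√(4 - 3), -12) = 102*(-7) + 3*√(4 - 3)*√2 = -714 + 3*√1*√2 = -714 + 3*1*√2 = -714 + 3*√2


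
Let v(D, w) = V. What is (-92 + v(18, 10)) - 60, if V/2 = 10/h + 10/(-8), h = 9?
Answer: -2741/18 ≈ -152.28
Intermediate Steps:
V = -5/18 (V = 2*(10/9 + 10/(-8)) = 2*(10*(⅑) + 10*(-⅛)) = 2*(10/9 - 5/4) = 2*(-5/36) = -5/18 ≈ -0.27778)
v(D, w) = -5/18
(-92 + v(18, 10)) - 60 = (-92 - 5/18) - 60 = -1661/18 - 60 = -2741/18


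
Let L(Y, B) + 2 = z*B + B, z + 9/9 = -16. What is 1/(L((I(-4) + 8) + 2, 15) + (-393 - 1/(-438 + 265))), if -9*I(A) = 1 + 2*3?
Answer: -173/109854 ≈ -0.0015748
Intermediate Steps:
z = -17 (z = -1 - 16 = -17)
I(A) = -7/9 (I(A) = -(1 + 2*3)/9 = -(1 + 6)/9 = -⅑*7 = -7/9)
L(Y, B) = -2 - 16*B (L(Y, B) = -2 + (-17*B + B) = -2 - 16*B)
1/(L((I(-4) + 8) + 2, 15) + (-393 - 1/(-438 + 265))) = 1/((-2 - 16*15) + (-393 - 1/(-438 + 265))) = 1/((-2 - 240) + (-393 - 1/(-173))) = 1/(-242 + (-393 - 1*(-1/173))) = 1/(-242 + (-393 + 1/173)) = 1/(-242 - 67988/173) = 1/(-109854/173) = -173/109854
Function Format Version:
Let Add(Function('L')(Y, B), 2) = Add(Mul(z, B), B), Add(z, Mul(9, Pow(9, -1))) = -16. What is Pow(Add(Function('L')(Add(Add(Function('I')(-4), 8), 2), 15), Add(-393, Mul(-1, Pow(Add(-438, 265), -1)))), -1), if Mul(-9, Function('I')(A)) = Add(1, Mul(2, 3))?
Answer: Rational(-173, 109854) ≈ -0.0015748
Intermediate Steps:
z = -17 (z = Add(-1, -16) = -17)
Function('I')(A) = Rational(-7, 9) (Function('I')(A) = Mul(Rational(-1, 9), Add(1, Mul(2, 3))) = Mul(Rational(-1, 9), Add(1, 6)) = Mul(Rational(-1, 9), 7) = Rational(-7, 9))
Function('L')(Y, B) = Add(-2, Mul(-16, B)) (Function('L')(Y, B) = Add(-2, Add(Mul(-17, B), B)) = Add(-2, Mul(-16, B)))
Pow(Add(Function('L')(Add(Add(Function('I')(-4), 8), 2), 15), Add(-393, Mul(-1, Pow(Add(-438, 265), -1)))), -1) = Pow(Add(Add(-2, Mul(-16, 15)), Add(-393, Mul(-1, Pow(Add(-438, 265), -1)))), -1) = Pow(Add(Add(-2, -240), Add(-393, Mul(-1, Pow(-173, -1)))), -1) = Pow(Add(-242, Add(-393, Mul(-1, Rational(-1, 173)))), -1) = Pow(Add(-242, Add(-393, Rational(1, 173))), -1) = Pow(Add(-242, Rational(-67988, 173)), -1) = Pow(Rational(-109854, 173), -1) = Rational(-173, 109854)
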